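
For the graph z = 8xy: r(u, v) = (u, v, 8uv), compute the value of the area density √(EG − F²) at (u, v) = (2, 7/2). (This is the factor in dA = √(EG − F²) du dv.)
√(EG − F²)|_{(2, 7/2)} = sqrt(1041)

E = 64*v^2 + 1, F = 64*u*v, G = 64*u^2 + 1, so EG − F² = 64*u^2 + 64*v^2 + 1. Taking the positive square root: √(EG − F²) = sqrt(64*u^2 + 64*v^2 + 1). At (u, v) = (2, 7/2): sqrt(1041).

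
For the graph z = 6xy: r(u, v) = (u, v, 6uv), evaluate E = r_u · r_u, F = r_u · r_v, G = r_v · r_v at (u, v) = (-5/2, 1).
E = 37;  F = -90;  G = 226

Partials: r_u = (1, 0, 6*v), r_v = (0, 1, 6*u). As functions of (u, v):
  E = r_u · r_u = 36*v^2 + 1,
  F = r_u · r_v = 36*u*v,
  G = r_v · r_v = 36*u^2 + 1.
Evaluating at (u, v) = (-5/2, 1): E = 37, F = -90, G = 226.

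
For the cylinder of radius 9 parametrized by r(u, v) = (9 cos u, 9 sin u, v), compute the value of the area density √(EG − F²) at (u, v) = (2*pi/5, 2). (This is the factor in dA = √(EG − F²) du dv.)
√(EG − F²)|_{(2*pi/5, 2)} = 9

E = 81, F = 0, G = 1, so EG − F² = 81. Taking the positive square root: √(EG − F²) = 9. At (u, v) = (2*pi/5, 2): 9.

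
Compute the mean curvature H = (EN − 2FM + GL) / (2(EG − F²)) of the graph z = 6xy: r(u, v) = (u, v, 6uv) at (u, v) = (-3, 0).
H = 0

With E = 36*v^2 + 1, F = 36*u*v, G = 36*u^2 + 1, L = 0, M = 6/sqrt(36*u^2 + 36*v^2 + 1), N = 0, assemble
  H = (EN − 2FM + GL) / (2(EG − F²)) = -216*u*v/(36*u^2 + 36*v^2 + 1)^(3/2).
At (u, v) = (-3, 0): H = 0.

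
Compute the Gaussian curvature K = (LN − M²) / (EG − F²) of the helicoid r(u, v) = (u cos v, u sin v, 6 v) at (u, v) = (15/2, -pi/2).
K = -64/15129

Coefficients of the first fundamental form: E = 1, F = 0, G = u^2 + 36.
Coefficients of the second fundamental form: L = 0, M = -6/sqrt(u^2 + 36), N = 0.
Assemble K = (LN − M²)/(EG − F²) = -36/(u^2 + 36)^2. At (u, v) = (15/2, -pi/2): K = -64/15129.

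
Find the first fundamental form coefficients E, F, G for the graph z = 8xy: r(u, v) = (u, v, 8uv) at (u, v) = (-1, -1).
E = 65;  F = 64;  G = 65

Partials: r_u = (1, 0, 8*v), r_v = (0, 1, 8*u). As functions of (u, v):
  E = r_u · r_u = 64*v^2 + 1,
  F = r_u · r_v = 64*u*v,
  G = r_v · r_v = 64*u^2 + 1.
Evaluating at (u, v) = (-1, -1): E = 65, F = 64, G = 65.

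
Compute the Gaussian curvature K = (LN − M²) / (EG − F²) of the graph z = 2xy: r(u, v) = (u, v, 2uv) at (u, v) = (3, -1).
K = -4/1681

Coefficients of the first fundamental form: E = 4*v^2 + 1, F = 4*u*v, G = 4*u^2 + 1.
Coefficients of the second fundamental form: L = 0, M = 2/sqrt(4*u^2 + 4*v^2 + 1), N = 0.
Assemble K = (LN − M²)/(EG − F²) = -4/(16*u^4 + 32*u^2*v^2 + 8*u^2 + 16*v^4 + 8*v^2 + 1). At (u, v) = (3, -1): K = -4/1681.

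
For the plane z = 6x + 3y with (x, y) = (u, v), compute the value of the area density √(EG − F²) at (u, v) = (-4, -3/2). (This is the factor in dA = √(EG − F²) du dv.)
√(EG − F²)|_{(-4, -3/2)} = sqrt(46)

E = 37, F = 18, G = 10, so EG − F² = 46. Taking the positive square root: √(EG − F²) = sqrt(46). At (u, v) = (-4, -3/2): sqrt(46).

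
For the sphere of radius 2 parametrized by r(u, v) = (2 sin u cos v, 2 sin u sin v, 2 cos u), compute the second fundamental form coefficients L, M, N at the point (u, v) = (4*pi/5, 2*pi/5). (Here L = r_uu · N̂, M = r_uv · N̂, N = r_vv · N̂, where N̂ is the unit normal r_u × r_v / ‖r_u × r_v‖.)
L = -2;  M = 0;  N = -5/4 + sqrt(5)/4

Compute the unit normal N̂(u, v) = (sin(u)^2*cos(v)/Abs(sin(u)), sin(u)^2*sin(v)/Abs(sin(u)), sin(2*u)/(2*Abs(sin(u)))), and the second partials r_uu, r_uv, r_vv. Take dot products:
  L(u, v) = r_uu · N̂ = -2*sin(u)/Abs(sin(u)),
  M(u, v) = r_uv · N̂ = 0,
  N(u, v) = r_vv · N̂ = -2*sin(u)^3/Abs(sin(u)).
Evaluating at (u, v) = (4*pi/5, 2*pi/5):
  L = -2, M = 0, N = -5/4 + sqrt(5)/4.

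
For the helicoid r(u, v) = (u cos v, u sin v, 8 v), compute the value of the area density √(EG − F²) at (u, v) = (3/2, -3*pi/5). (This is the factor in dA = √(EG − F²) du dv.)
√(EG − F²)|_{(3/2, -3*pi/5)} = sqrt(265)/2

E = 1, F = 0, G = u^2 + 64, so EG − F² = u^2 + 64. Taking the positive square root: √(EG − F²) = sqrt(u^2 + 64). At (u, v) = (3/2, -3*pi/5): sqrt(265)/2.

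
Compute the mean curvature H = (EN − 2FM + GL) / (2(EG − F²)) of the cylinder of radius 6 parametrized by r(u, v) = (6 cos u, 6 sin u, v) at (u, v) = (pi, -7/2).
H = -1/12

With E = 36, F = 0, G = 1, L = -6, M = 0, N = 0, assemble
  H = (EN − 2FM + GL) / (2(EG − F²)) = -1/12.
At (u, v) = (pi, -7/2): H = -1/12.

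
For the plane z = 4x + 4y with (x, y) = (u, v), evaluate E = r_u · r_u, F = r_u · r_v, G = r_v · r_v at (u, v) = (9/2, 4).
E = 17;  F = 16;  G = 17

Partials: r_u = (1, 0, 4), r_v = (0, 1, 4). As functions of (u, v):
  E = r_u · r_u = 17,
  F = r_u · r_v = 16,
  G = r_v · r_v = 17.
Evaluating at (u, v) = (9/2, 4): E = 17, F = 16, G = 17.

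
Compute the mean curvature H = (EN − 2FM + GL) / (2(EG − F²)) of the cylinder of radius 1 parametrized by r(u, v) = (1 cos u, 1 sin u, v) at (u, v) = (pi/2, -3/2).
H = -1/2

With E = 1, F = 0, G = 1, L = -1, M = 0, N = 0, assemble
  H = (EN − 2FM + GL) / (2(EG − F²)) = -1/2.
At (u, v) = (pi/2, -3/2): H = -1/2.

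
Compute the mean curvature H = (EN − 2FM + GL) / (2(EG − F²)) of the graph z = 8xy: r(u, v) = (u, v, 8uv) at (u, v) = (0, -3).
H = 0

With E = 64*v^2 + 1, F = 64*u*v, G = 64*u^2 + 1, L = 0, M = 8/sqrt(64*u^2 + 64*v^2 + 1), N = 0, assemble
  H = (EN − 2FM + GL) / (2(EG − F²)) = -512*u*v/(64*u^2 + 64*v^2 + 1)^(3/2).
At (u, v) = (0, -3): H = 0.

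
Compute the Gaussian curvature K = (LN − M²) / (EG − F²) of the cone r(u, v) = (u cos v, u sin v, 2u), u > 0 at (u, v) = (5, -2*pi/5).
K = 0

Coefficients of the first fundamental form: E = 5, F = 0, G = u^2.
Coefficients of the second fundamental form: L = 0, M = 0, N = 2*sqrt(5)*u^2/(5*Abs(u)).
Assemble K = (LN − M²)/(EG − F²) = 0. At (u, v) = (5, -2*pi/5): K = 0.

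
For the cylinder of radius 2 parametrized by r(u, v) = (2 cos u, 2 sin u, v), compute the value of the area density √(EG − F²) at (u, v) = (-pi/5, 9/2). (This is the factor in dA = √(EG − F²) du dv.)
√(EG − F²)|_{(-pi/5, 9/2)} = 2

E = 4, F = 0, G = 1, so EG − F² = 4. Taking the positive square root: √(EG − F²) = 2. At (u, v) = (-pi/5, 9/2): 2.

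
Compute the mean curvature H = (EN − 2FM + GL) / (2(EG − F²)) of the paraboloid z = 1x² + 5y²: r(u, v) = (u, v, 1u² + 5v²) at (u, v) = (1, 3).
H = 926*sqrt(905)/819025

With E = 4*u^2 + 1, F = 20*u*v, G = 100*v^2 + 1, L = 2/sqrt(4*u^2 + 100*v^2 + 1), M = 0, N = 10/sqrt(4*u^2 + 100*v^2 + 1), assemble
  H = (EN − 2FM + GL) / (2(EG − F²)) = 2*(10*u^2 + 50*v^2 + 3)/(4*u^2 + 100*v^2 + 1)^(3/2).
At (u, v) = (1, 3): H = 926*sqrt(905)/819025.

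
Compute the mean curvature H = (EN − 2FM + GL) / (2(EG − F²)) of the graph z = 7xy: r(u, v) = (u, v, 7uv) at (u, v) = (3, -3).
H = 3087*sqrt(883)/779689

With E = 49*v^2 + 1, F = 49*u*v, G = 49*u^2 + 1, L = 0, M = 7/sqrt(49*u^2 + 49*v^2 + 1), N = 0, assemble
  H = (EN − 2FM + GL) / (2(EG − F²)) = -343*u*v/(49*u^2 + 49*v^2 + 1)^(3/2).
At (u, v) = (3, -3): H = 3087*sqrt(883)/779689.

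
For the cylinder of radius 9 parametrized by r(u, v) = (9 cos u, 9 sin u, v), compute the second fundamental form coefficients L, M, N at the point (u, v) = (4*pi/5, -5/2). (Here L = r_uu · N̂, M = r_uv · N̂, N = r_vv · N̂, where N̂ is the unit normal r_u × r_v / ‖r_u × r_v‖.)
L = -9;  M = 0;  N = 0

Compute the unit normal N̂(u, v) = (cos(u), sin(u), 0), and the second partials r_uu, r_uv, r_vv. Take dot products:
  L(u, v) = r_uu · N̂ = -9,
  M(u, v) = r_uv · N̂ = 0,
  N(u, v) = r_vv · N̂ = 0.
Evaluating at (u, v) = (4*pi/5, -5/2):
  L = -9, M = 0, N = 0.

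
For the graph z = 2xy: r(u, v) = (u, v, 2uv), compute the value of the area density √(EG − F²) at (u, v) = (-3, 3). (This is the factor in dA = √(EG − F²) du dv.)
√(EG − F²)|_{(-3, 3)} = sqrt(73)

E = 4*v^2 + 1, F = 4*u*v, G = 4*u^2 + 1, so EG − F² = 4*u^2 + 4*v^2 + 1. Taking the positive square root: √(EG − F²) = sqrt(4*u^2 + 4*v^2 + 1). At (u, v) = (-3, 3): sqrt(73).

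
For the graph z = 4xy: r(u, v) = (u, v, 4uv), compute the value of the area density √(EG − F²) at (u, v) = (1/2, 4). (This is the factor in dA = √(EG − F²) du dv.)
√(EG − F²)|_{(1/2, 4)} = 3*sqrt(29)

E = 16*v^2 + 1, F = 16*u*v, G = 16*u^2 + 1, so EG − F² = 16*u^2 + 16*v^2 + 1. Taking the positive square root: √(EG − F²) = sqrt(16*u^2 + 16*v^2 + 1). At (u, v) = (1/2, 4): 3*sqrt(29).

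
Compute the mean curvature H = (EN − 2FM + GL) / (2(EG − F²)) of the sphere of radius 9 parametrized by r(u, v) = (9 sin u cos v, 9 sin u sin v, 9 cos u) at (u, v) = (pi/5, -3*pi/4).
H = -1/9

With E = 81, F = 0, G = 81*sin(u)^2, L = -9*sin(u)/Abs(sin(u)), M = 0, N = -9*sin(u)^3/Abs(sin(u)), assemble
  H = (EN − 2FM + GL) / (2(EG − F²)) = -sin(u)/(9*Abs(sin(u))).
At (u, v) = (pi/5, -3*pi/4): H = -1/9.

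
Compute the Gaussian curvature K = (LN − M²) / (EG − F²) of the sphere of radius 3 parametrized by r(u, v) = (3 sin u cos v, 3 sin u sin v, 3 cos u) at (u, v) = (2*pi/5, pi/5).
K = 1/9

Coefficients of the first fundamental form: E = 9, F = 0, G = 9*sin(u)^2.
Coefficients of the second fundamental form: L = -3*sin(u)/Abs(sin(u)), M = 0, N = -3*sin(u)^3/Abs(sin(u)).
Assemble K = (LN − M²)/(EG − F²) = 1/9. At (u, v) = (2*pi/5, pi/5): K = 1/9.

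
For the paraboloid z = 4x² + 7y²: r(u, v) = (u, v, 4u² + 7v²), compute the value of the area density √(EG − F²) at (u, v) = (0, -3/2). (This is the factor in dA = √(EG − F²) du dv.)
√(EG − F²)|_{(0, -3/2)} = sqrt(442)

E = 64*u^2 + 1, F = 112*u*v, G = 196*v^2 + 1, so EG − F² = 64*u^2 + 196*v^2 + 1. Taking the positive square root: √(EG − F²) = sqrt(64*u^2 + 196*v^2 + 1). At (u, v) = (0, -3/2): sqrt(442).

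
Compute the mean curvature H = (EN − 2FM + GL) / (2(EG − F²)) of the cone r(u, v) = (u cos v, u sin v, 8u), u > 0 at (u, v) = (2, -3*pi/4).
H = 2*sqrt(65)/65

With E = 65, F = 0, G = u^2, L = 0, M = 0, N = 8*sqrt(65)*u^2/(65*Abs(u)), assemble
  H = (EN − 2FM + GL) / (2(EG − F²)) = 4*sqrt(65)/(65*Abs(u)).
At (u, v) = (2, -3*pi/4): H = 2*sqrt(65)/65.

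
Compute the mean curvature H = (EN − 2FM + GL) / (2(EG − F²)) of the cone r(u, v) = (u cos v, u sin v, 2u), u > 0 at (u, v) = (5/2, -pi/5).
H = 2*sqrt(5)/25

With E = 5, F = 0, G = u^2, L = 0, M = 0, N = 2*sqrt(5)*u^2/(5*Abs(u)), assemble
  H = (EN − 2FM + GL) / (2(EG − F²)) = sqrt(5)/(5*Abs(u)).
At (u, v) = (5/2, -pi/5): H = 2*sqrt(5)/25.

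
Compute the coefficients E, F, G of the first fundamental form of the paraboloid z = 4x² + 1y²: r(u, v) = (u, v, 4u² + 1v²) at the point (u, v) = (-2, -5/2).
E = 257;  F = 80;  G = 26

Partials: r_u = (1, 0, 8*u), r_v = (0, 1, 2*v). As functions of (u, v):
  E = r_u · r_u = 64*u^2 + 1,
  F = r_u · r_v = 16*u*v,
  G = r_v · r_v = 4*v^2 + 1.
Evaluating at (u, v) = (-2, -5/2): E = 257, F = 80, G = 26.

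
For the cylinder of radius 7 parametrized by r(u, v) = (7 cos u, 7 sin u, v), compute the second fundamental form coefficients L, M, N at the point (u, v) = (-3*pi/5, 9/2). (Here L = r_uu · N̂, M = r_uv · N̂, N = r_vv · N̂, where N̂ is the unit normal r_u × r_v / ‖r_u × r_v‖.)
L = -7;  M = 0;  N = 0

Compute the unit normal N̂(u, v) = (cos(u), sin(u), 0), and the second partials r_uu, r_uv, r_vv. Take dot products:
  L(u, v) = r_uu · N̂ = -7,
  M(u, v) = r_uv · N̂ = 0,
  N(u, v) = r_vv · N̂ = 0.
Evaluating at (u, v) = (-3*pi/5, 9/2):
  L = -7, M = 0, N = 0.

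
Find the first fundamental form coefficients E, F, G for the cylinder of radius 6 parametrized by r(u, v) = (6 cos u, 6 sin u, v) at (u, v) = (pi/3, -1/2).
E = 36;  F = 0;  G = 1

Partials: r_u = (-6*sin(u), 6*cos(u), 0), r_v = (0, 0, 1). As functions of (u, v):
  E = r_u · r_u = 36,
  F = r_u · r_v = 0,
  G = r_v · r_v = 1.
Evaluating at (u, v) = (pi/3, -1/2): E = 36, F = 0, G = 1.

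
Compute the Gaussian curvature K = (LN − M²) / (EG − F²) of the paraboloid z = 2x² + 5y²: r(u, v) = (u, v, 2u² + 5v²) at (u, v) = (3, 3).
K = 8/218405

Coefficients of the first fundamental form: E = 16*u^2 + 1, F = 40*u*v, G = 100*v^2 + 1.
Coefficients of the second fundamental form: L = 4/sqrt(16*u^2 + 100*v^2 + 1), M = 0, N = 10/sqrt(16*u^2 + 100*v^2 + 1).
Assemble K = (LN − M²)/(EG − F²) = 40/(256*u^4 + 3200*u^2*v^2 + 32*u^2 + 10000*v^4 + 200*v^2 + 1). At (u, v) = (3, 3): K = 8/218405.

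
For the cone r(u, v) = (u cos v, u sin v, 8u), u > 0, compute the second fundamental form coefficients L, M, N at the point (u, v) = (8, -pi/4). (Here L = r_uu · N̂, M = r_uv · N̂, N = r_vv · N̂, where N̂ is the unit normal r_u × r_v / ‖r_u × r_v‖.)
L = 0;  M = 0;  N = 64*sqrt(65)/65

Compute the unit normal N̂(u, v) = (-8*sqrt(65)*u*cos(v)/(65*Abs(u)), -8*sqrt(65)*u*sin(v)/(65*Abs(u)), sqrt(65)*u/(65*Abs(u))), and the second partials r_uu, r_uv, r_vv. Take dot products:
  L(u, v) = r_uu · N̂ = 0,
  M(u, v) = r_uv · N̂ = 0,
  N(u, v) = r_vv · N̂ = 8*sqrt(65)*u^2/(65*Abs(u)).
Evaluating at (u, v) = (8, -pi/4):
  L = 0, M = 0, N = 64*sqrt(65)/65.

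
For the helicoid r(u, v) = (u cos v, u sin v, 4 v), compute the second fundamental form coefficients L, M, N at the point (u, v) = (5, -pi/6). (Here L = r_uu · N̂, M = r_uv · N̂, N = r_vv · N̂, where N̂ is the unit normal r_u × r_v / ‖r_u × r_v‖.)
L = 0;  M = -4*sqrt(41)/41;  N = 0

Compute the unit normal N̂(u, v) = (4*sin(v)/sqrt(u^2 + 16), -4*cos(v)/sqrt(u^2 + 16), u/sqrt(u^2 + 16)), and the second partials r_uu, r_uv, r_vv. Take dot products:
  L(u, v) = r_uu · N̂ = 0,
  M(u, v) = r_uv · N̂ = -4/sqrt(u^2 + 16),
  N(u, v) = r_vv · N̂ = 0.
Evaluating at (u, v) = (5, -pi/6):
  L = 0, M = -4*sqrt(41)/41, N = 0.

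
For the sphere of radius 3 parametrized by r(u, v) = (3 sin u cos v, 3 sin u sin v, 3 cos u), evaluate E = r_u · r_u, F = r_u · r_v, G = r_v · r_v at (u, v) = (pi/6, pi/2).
E = 9;  F = 0;  G = 9/4

Partials: r_u = (3*cos(u)*cos(v), 3*sin(v)*cos(u), -3*sin(u)), r_v = (-3*sin(u)*sin(v), 3*sin(u)*cos(v), 0). As functions of (u, v):
  E = r_u · r_u = 9,
  F = r_u · r_v = 0,
  G = r_v · r_v = 9*sin(u)^2.
Evaluating at (u, v) = (pi/6, pi/2): E = 9, F = 0, G = 9/4.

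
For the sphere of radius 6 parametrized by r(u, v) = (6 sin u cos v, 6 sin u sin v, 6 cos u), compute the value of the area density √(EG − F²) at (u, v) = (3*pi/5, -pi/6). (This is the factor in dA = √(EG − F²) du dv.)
√(EG − F²)|_{(3*pi/5, -pi/6)} = 9*sqrt(2*sqrt(5) + 10)

E = 36, F = 0, G = 36*sin(u)^2, so EG − F² = 1296*sin(u)^2. Taking the positive square root: √(EG − F²) = 36*Abs(sin(u)). At (u, v) = (3*pi/5, -pi/6): 9*sqrt(2*sqrt(5) + 10).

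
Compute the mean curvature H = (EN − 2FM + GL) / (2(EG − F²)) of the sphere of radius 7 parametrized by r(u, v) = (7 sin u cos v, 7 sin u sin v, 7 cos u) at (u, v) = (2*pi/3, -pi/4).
H = -1/7

With E = 49, F = 0, G = 49*sin(u)^2, L = -7*sin(u)/Abs(sin(u)), M = 0, N = -7*sin(u)^3/Abs(sin(u)), assemble
  H = (EN − 2FM + GL) / (2(EG − F²)) = -sin(u)/(7*Abs(sin(u))).
At (u, v) = (2*pi/3, -pi/4): H = -1/7.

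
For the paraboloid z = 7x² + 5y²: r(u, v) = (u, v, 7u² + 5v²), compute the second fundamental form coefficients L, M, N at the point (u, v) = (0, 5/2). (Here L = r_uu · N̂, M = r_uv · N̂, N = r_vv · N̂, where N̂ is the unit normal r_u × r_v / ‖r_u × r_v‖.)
L = 7*sqrt(626)/313;  M = 0;  N = 5*sqrt(626)/313

Compute the unit normal N̂(u, v) = (-14*u/sqrt(196*u^2 + 100*v^2 + 1), -10*v/sqrt(196*u^2 + 100*v^2 + 1), 1/sqrt(196*u^2 + 100*v^2 + 1)), and the second partials r_uu, r_uv, r_vv. Take dot products:
  L(u, v) = r_uu · N̂ = 14/sqrt(196*u^2 + 100*v^2 + 1),
  M(u, v) = r_uv · N̂ = 0,
  N(u, v) = r_vv · N̂ = 10/sqrt(196*u^2 + 100*v^2 + 1).
Evaluating at (u, v) = (0, 5/2):
  L = 7*sqrt(626)/313, M = 0, N = 5*sqrt(626)/313.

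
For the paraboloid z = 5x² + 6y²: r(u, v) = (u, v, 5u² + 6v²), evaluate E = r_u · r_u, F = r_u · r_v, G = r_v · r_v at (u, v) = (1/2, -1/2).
E = 26;  F = -30;  G = 37

Partials: r_u = (1, 0, 10*u), r_v = (0, 1, 12*v). As functions of (u, v):
  E = r_u · r_u = 100*u^2 + 1,
  F = r_u · r_v = 120*u*v,
  G = r_v · r_v = 144*v^2 + 1.
Evaluating at (u, v) = (1/2, -1/2): E = 26, F = -30, G = 37.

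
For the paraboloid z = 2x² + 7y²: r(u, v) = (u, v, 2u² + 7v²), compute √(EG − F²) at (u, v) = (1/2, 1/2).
√(EG − F²)|_{(1/2, 1/2)} = 3*sqrt(6)

E = 16*u^2 + 1, F = 56*u*v, G = 196*v^2 + 1; EG − F² = 16*u^2 + 196*v^2 + 1; √(EG − F²) = sqrt(16*u^2 + 196*v^2 + 1). At the given point: 3*sqrt(6).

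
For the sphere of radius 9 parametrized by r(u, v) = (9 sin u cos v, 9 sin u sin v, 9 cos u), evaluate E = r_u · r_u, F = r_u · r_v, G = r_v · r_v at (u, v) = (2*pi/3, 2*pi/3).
E = 81;  F = 0;  G = 243/4

Partials: r_u = (9*cos(u)*cos(v), 9*sin(v)*cos(u), -9*sin(u)), r_v = (-9*sin(u)*sin(v), 9*sin(u)*cos(v), 0). As functions of (u, v):
  E = r_u · r_u = 81,
  F = r_u · r_v = 0,
  G = r_v · r_v = 81*sin(u)^2.
Evaluating at (u, v) = (2*pi/3, 2*pi/3): E = 81, F = 0, G = 243/4.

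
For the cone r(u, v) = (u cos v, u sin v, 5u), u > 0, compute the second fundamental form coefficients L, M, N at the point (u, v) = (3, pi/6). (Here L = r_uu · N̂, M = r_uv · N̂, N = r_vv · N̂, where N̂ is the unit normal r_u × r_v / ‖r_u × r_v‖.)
L = 0;  M = 0;  N = 15*sqrt(26)/26

Compute the unit normal N̂(u, v) = (-5*sqrt(26)*u*cos(v)/(26*Abs(u)), -5*sqrt(26)*u*sin(v)/(26*Abs(u)), sqrt(26)*u/(26*Abs(u))), and the second partials r_uu, r_uv, r_vv. Take dot products:
  L(u, v) = r_uu · N̂ = 0,
  M(u, v) = r_uv · N̂ = 0,
  N(u, v) = r_vv · N̂ = 5*sqrt(26)*u^2/(26*Abs(u)).
Evaluating at (u, v) = (3, pi/6):
  L = 0, M = 0, N = 15*sqrt(26)/26.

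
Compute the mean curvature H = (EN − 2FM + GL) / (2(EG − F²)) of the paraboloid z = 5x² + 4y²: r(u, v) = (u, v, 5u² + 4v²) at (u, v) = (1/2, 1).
H = 143*sqrt(10)/900

With E = 100*u^2 + 1, F = 80*u*v, G = 64*v^2 + 1, L = 10/sqrt(100*u^2 + 64*v^2 + 1), M = 0, N = 8/sqrt(100*u^2 + 64*v^2 + 1), assemble
  H = (EN − 2FM + GL) / (2(EG − F²)) = (400*u^2 + 320*v^2 + 9)/(100*u^2 + 64*v^2 + 1)^(3/2).
At (u, v) = (1/2, 1): H = 143*sqrt(10)/900.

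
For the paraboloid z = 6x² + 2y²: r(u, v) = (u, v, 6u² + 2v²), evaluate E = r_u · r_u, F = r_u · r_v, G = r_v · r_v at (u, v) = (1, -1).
E = 145;  F = -48;  G = 17

Partials: r_u = (1, 0, 12*u), r_v = (0, 1, 4*v). As functions of (u, v):
  E = r_u · r_u = 144*u^2 + 1,
  F = r_u · r_v = 48*u*v,
  G = r_v · r_v = 16*v^2 + 1.
Evaluating at (u, v) = (1, -1): E = 145, F = -48, G = 17.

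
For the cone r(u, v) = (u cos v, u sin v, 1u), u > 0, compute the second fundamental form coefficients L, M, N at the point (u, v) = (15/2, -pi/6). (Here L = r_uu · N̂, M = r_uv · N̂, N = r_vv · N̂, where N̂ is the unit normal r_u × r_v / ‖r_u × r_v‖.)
L = 0;  M = 0;  N = 15*sqrt(2)/4

Compute the unit normal N̂(u, v) = (-sqrt(2)*u*cos(v)/(2*Abs(u)), -sqrt(2)*u*sin(v)/(2*Abs(u)), sqrt(2)*u/(2*Abs(u))), and the second partials r_uu, r_uv, r_vv. Take dot products:
  L(u, v) = r_uu · N̂ = 0,
  M(u, v) = r_uv · N̂ = 0,
  N(u, v) = r_vv · N̂ = sqrt(2)*u^2/(2*Abs(u)).
Evaluating at (u, v) = (15/2, -pi/6):
  L = 0, M = 0, N = 15*sqrt(2)/4.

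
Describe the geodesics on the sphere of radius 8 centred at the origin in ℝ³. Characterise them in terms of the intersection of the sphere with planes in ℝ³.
Geodesics on the sphere of radius 8 are great circles — circles of radius 8 obtained as the intersection of the sphere with planes through the origin (the centre of the sphere).

A curve α(t) of nonzero constant speed on the sphere of radius 8 is a geodesic iff its acceleration α̈ is everywhere normal to the surface, i.e. parallel to the radial vector α(t). Then d/dt(α × α̇) = α̇ × α̇ + α × α̈ = 0, so α × α̇ is a constant vector n ≠ 0 and α(t) · n = 0 for all t: α lies in the plane through the origin with normal n. The intersection of that plane with the sphere is a circle of radius 8 (a great circle). Conversely, a great circle traversed at constant speed has centripetal acceleration pointing at the origin, hence normal to the sphere, so every great circle is a geodesic.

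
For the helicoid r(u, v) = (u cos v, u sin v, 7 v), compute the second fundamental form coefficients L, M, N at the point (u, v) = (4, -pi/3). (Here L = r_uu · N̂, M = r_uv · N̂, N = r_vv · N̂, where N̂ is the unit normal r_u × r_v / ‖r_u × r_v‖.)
L = 0;  M = -7*sqrt(65)/65;  N = 0

Compute the unit normal N̂(u, v) = (7*sin(v)/sqrt(u^2 + 49), -7*cos(v)/sqrt(u^2 + 49), u/sqrt(u^2 + 49)), and the second partials r_uu, r_uv, r_vv. Take dot products:
  L(u, v) = r_uu · N̂ = 0,
  M(u, v) = r_uv · N̂ = -7/sqrt(u^2 + 49),
  N(u, v) = r_vv · N̂ = 0.
Evaluating at (u, v) = (4, -pi/3):
  L = 0, M = -7*sqrt(65)/65, N = 0.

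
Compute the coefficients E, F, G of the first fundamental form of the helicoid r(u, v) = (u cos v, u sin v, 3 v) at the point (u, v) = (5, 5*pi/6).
E = 1;  F = 0;  G = 34

Partials: r_u = (cos(v), sin(v), 0), r_v = (-u*sin(v), u*cos(v), 3). As functions of (u, v):
  E = r_u · r_u = 1,
  F = r_u · r_v = 0,
  G = r_v · r_v = u^2 + 9.
Evaluating at (u, v) = (5, 5*pi/6): E = 1, F = 0, G = 34.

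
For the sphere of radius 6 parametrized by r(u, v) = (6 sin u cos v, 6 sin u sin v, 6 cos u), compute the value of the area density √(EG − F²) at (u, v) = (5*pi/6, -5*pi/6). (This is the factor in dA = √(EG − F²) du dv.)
√(EG − F²)|_{(5*pi/6, -5*pi/6)} = 18

E = 36, F = 0, G = 36*sin(u)^2, so EG − F² = 1296*sin(u)^2. Taking the positive square root: √(EG − F²) = 36*Abs(sin(u)). At (u, v) = (5*pi/6, -5*pi/6): 18.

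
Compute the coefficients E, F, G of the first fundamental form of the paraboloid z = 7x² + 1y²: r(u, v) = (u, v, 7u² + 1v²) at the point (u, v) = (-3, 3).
E = 1765;  F = -252;  G = 37

Partials: r_u = (1, 0, 14*u), r_v = (0, 1, 2*v). As functions of (u, v):
  E = r_u · r_u = 196*u^2 + 1,
  F = r_u · r_v = 28*u*v,
  G = r_v · r_v = 4*v^2 + 1.
Evaluating at (u, v) = (-3, 3): E = 1765, F = -252, G = 37.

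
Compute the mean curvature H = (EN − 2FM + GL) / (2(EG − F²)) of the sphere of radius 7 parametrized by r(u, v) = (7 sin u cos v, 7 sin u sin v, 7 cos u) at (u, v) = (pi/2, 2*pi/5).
H = -1/7

With E = 49, F = 0, G = 49*sin(u)^2, L = -7*sin(u)/Abs(sin(u)), M = 0, N = -7*sin(u)^3/Abs(sin(u)), assemble
  H = (EN − 2FM + GL) / (2(EG − F²)) = -sin(u)/(7*Abs(sin(u))).
At (u, v) = (pi/2, 2*pi/5): H = -1/7.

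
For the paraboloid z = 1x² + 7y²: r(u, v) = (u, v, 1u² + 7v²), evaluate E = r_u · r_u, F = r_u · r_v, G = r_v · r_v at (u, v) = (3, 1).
E = 37;  F = 84;  G = 197

Partials: r_u = (1, 0, 2*u), r_v = (0, 1, 14*v). As functions of (u, v):
  E = r_u · r_u = 4*u^2 + 1,
  F = r_u · r_v = 28*u*v,
  G = r_v · r_v = 196*v^2 + 1.
Evaluating at (u, v) = (3, 1): E = 37, F = 84, G = 197.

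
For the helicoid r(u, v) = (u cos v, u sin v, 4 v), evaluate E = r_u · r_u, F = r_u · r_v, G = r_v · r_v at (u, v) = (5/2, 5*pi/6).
E = 1;  F = 0;  G = 89/4

Partials: r_u = (cos(v), sin(v), 0), r_v = (-u*sin(v), u*cos(v), 4). As functions of (u, v):
  E = r_u · r_u = 1,
  F = r_u · r_v = 0,
  G = r_v · r_v = u^2 + 16.
Evaluating at (u, v) = (5/2, 5*pi/6): E = 1, F = 0, G = 89/4.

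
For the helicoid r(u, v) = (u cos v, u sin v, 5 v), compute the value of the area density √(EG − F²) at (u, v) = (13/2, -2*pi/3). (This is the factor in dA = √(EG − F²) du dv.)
√(EG − F²)|_{(13/2, -2*pi/3)} = sqrt(269)/2

E = 1, F = 0, G = u^2 + 25, so EG − F² = u^2 + 25. Taking the positive square root: √(EG − F²) = sqrt(u^2 + 25). At (u, v) = (13/2, -2*pi/3): sqrt(269)/2.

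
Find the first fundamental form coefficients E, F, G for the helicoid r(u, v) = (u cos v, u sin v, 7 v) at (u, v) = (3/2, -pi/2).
E = 1;  F = 0;  G = 205/4

Partials: r_u = (cos(v), sin(v), 0), r_v = (-u*sin(v), u*cos(v), 7). As functions of (u, v):
  E = r_u · r_u = 1,
  F = r_u · r_v = 0,
  G = r_v · r_v = u^2 + 49.
Evaluating at (u, v) = (3/2, -pi/2): E = 1, F = 0, G = 205/4.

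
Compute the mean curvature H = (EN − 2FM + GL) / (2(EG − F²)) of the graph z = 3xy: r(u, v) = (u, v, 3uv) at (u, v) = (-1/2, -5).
H = -540*sqrt(913)/833569

With E = 9*v^2 + 1, F = 9*u*v, G = 9*u^2 + 1, L = 0, M = 3/sqrt(9*u^2 + 9*v^2 + 1), N = 0, assemble
  H = (EN − 2FM + GL) / (2(EG − F²)) = -27*u*v/(9*u^2 + 9*v^2 + 1)^(3/2).
At (u, v) = (-1/2, -5): H = -540*sqrt(913)/833569.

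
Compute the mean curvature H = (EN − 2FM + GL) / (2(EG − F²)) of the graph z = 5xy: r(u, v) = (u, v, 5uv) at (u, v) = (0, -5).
H = 0

With E = 25*v^2 + 1, F = 25*u*v, G = 25*u^2 + 1, L = 0, M = 5/sqrt(25*u^2 + 25*v^2 + 1), N = 0, assemble
  H = (EN − 2FM + GL) / (2(EG − F²)) = -125*u*v/(25*u^2 + 25*v^2 + 1)^(3/2).
At (u, v) = (0, -5): H = 0.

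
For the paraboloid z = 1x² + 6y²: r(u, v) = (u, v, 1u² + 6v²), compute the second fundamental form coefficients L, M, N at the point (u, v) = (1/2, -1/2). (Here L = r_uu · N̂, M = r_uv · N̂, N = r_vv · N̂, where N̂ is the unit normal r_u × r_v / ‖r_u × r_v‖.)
L = sqrt(38)/19;  M = 0;  N = 6*sqrt(38)/19

Compute the unit normal N̂(u, v) = (-2*u/sqrt(4*u^2 + 144*v^2 + 1), -12*v/sqrt(4*u^2 + 144*v^2 + 1), 1/sqrt(4*u^2 + 144*v^2 + 1)), and the second partials r_uu, r_uv, r_vv. Take dot products:
  L(u, v) = r_uu · N̂ = 2/sqrt(4*u^2 + 144*v^2 + 1),
  M(u, v) = r_uv · N̂ = 0,
  N(u, v) = r_vv · N̂ = 12/sqrt(4*u^2 + 144*v^2 + 1).
Evaluating at (u, v) = (1/2, -1/2):
  L = sqrt(38)/19, M = 0, N = 6*sqrt(38)/19.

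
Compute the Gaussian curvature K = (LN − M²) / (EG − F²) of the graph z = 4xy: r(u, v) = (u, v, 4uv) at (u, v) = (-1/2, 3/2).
K = -16/1681

Coefficients of the first fundamental form: E = 16*v^2 + 1, F = 16*u*v, G = 16*u^2 + 1.
Coefficients of the second fundamental form: L = 0, M = 4/sqrt(16*u^2 + 16*v^2 + 1), N = 0.
Assemble K = (LN − M²)/(EG − F²) = -16/(256*u^4 + 512*u^2*v^2 + 32*u^2 + 256*v^4 + 32*v^2 + 1). At (u, v) = (-1/2, 3/2): K = -16/1681.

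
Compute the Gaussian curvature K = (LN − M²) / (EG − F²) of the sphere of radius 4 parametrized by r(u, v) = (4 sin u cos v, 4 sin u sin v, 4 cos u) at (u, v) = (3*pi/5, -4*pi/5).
K = 1/16

Coefficients of the first fundamental form: E = 16, F = 0, G = 16*sin(u)^2.
Coefficients of the second fundamental form: L = -4*sin(u)/Abs(sin(u)), M = 0, N = -4*sin(u)^3/Abs(sin(u)).
Assemble K = (LN − M²)/(EG − F²) = 1/16. At (u, v) = (3*pi/5, -4*pi/5): K = 1/16.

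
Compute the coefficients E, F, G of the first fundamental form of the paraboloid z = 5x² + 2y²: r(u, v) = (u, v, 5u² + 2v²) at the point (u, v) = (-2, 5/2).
E = 401;  F = -200;  G = 101

Partials: r_u = (1, 0, 10*u), r_v = (0, 1, 4*v). As functions of (u, v):
  E = r_u · r_u = 100*u^2 + 1,
  F = r_u · r_v = 40*u*v,
  G = r_v · r_v = 16*v^2 + 1.
Evaluating at (u, v) = (-2, 5/2): E = 401, F = -200, G = 101.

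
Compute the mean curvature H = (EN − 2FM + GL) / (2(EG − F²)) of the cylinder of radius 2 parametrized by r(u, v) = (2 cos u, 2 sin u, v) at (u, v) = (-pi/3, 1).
H = -1/4

With E = 4, F = 0, G = 1, L = -2, M = 0, N = 0, assemble
  H = (EN − 2FM + GL) / (2(EG − F²)) = -1/4.
At (u, v) = (-pi/3, 1): H = -1/4.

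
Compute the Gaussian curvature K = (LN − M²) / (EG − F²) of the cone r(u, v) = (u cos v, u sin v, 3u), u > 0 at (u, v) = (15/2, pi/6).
K = 0

Coefficients of the first fundamental form: E = 10, F = 0, G = u^2.
Coefficients of the second fundamental form: L = 0, M = 0, N = 3*sqrt(10)*u^2/(10*Abs(u)).
Assemble K = (LN − M²)/(EG − F²) = 0. At (u, v) = (15/2, pi/6): K = 0.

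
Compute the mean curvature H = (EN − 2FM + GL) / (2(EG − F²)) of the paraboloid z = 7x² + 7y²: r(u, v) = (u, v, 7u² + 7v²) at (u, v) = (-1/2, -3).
H = 12705*sqrt(1814)/3290596

With E = 196*u^2 + 1, F = 196*u*v, G = 196*v^2 + 1, L = 14/sqrt(196*u^2 + 196*v^2 + 1), M = 0, N = 14/sqrt(196*u^2 + 196*v^2 + 1), assemble
  H = (EN − 2FM + GL) / (2(EG − F²)) = 14*(98*u^2 + 98*v^2 + 1)/(196*u^2 + 196*v^2 + 1)^(3/2).
At (u, v) = (-1/2, -3): H = 12705*sqrt(1814)/3290596.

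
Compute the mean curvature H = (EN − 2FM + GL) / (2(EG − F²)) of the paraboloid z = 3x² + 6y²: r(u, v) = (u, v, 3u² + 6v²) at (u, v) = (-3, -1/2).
H = 2061/6859

With E = 36*u^2 + 1, F = 72*u*v, G = 144*v^2 + 1, L = 6/sqrt(36*u^2 + 144*v^2 + 1), M = 0, N = 12/sqrt(36*u^2 + 144*v^2 + 1), assemble
  H = (EN − 2FM + GL) / (2(EG − F²)) = 9*(24*u^2 + 48*v^2 + 1)/(36*u^2 + 144*v^2 + 1)^(3/2).
At (u, v) = (-3, -1/2): H = 2061/6859.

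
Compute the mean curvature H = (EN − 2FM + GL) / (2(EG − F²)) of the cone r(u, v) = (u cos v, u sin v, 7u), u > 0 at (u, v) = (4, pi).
H = 7*sqrt(2)/80

With E = 50, F = 0, G = u^2, L = 0, M = 0, N = 7*sqrt(2)*u^2/(10*Abs(u)), assemble
  H = (EN − 2FM + GL) / (2(EG − F²)) = 7*sqrt(2)/(20*Abs(u)).
At (u, v) = (4, pi): H = 7*sqrt(2)/80.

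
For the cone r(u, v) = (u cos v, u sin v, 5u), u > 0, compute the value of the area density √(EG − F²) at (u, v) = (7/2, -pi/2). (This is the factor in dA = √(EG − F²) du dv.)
√(EG − F²)|_{(7/2, -pi/2)} = 7*sqrt(26)/2

E = 26, F = 0, G = u^2, so EG − F² = 26*u^2. Taking the positive square root: √(EG − F²) = sqrt(26)*Abs(u). At (u, v) = (7/2, -pi/2): 7*sqrt(26)/2.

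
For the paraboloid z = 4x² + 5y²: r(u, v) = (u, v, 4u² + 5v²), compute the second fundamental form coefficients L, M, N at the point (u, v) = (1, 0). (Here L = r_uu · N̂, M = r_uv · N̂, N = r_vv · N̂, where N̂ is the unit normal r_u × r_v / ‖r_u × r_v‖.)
L = 8*sqrt(65)/65;  M = 0;  N = 2*sqrt(65)/13

Compute the unit normal N̂(u, v) = (-8*u/sqrt(64*u^2 + 100*v^2 + 1), -10*v/sqrt(64*u^2 + 100*v^2 + 1), 1/sqrt(64*u^2 + 100*v^2 + 1)), and the second partials r_uu, r_uv, r_vv. Take dot products:
  L(u, v) = r_uu · N̂ = 8/sqrt(64*u^2 + 100*v^2 + 1),
  M(u, v) = r_uv · N̂ = 0,
  N(u, v) = r_vv · N̂ = 10/sqrt(64*u^2 + 100*v^2 + 1).
Evaluating at (u, v) = (1, 0):
  L = 8*sqrt(65)/65, M = 0, N = 2*sqrt(65)/13.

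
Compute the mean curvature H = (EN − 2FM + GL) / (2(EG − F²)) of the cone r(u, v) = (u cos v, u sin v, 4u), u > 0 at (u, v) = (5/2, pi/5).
H = 4*sqrt(17)/85

With E = 17, F = 0, G = u^2, L = 0, M = 0, N = 4*sqrt(17)*u^2/(17*Abs(u)), assemble
  H = (EN − 2FM + GL) / (2(EG − F²)) = 2*sqrt(17)/(17*Abs(u)).
At (u, v) = (5/2, pi/5): H = 4*sqrt(17)/85.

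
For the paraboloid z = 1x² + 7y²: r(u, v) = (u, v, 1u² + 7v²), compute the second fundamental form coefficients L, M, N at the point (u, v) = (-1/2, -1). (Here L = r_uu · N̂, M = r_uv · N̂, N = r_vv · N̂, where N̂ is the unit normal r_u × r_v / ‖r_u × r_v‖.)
L = sqrt(22)/33;  M = 0;  N = 7*sqrt(22)/33

Compute the unit normal N̂(u, v) = (-2*u/sqrt(4*u^2 + 196*v^2 + 1), -14*v/sqrt(4*u^2 + 196*v^2 + 1), 1/sqrt(4*u^2 + 196*v^2 + 1)), and the second partials r_uu, r_uv, r_vv. Take dot products:
  L(u, v) = r_uu · N̂ = 2/sqrt(4*u^2 + 196*v^2 + 1),
  M(u, v) = r_uv · N̂ = 0,
  N(u, v) = r_vv · N̂ = 14/sqrt(4*u^2 + 196*v^2 + 1).
Evaluating at (u, v) = (-1/2, -1):
  L = sqrt(22)/33, M = 0, N = 7*sqrt(22)/33.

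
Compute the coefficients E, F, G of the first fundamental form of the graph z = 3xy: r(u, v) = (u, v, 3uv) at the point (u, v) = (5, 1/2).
E = 13/4;  F = 45/2;  G = 226

Partials: r_u = (1, 0, 3*v), r_v = (0, 1, 3*u). As functions of (u, v):
  E = r_u · r_u = 9*v^2 + 1,
  F = r_u · r_v = 9*u*v,
  G = r_v · r_v = 9*u^2 + 1.
Evaluating at (u, v) = (5, 1/2): E = 13/4, F = 45/2, G = 226.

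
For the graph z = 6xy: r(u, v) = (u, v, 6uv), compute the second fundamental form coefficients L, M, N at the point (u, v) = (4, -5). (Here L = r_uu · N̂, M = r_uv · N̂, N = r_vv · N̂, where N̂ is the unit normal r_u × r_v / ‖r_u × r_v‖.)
L = 0;  M = 6*sqrt(1477)/1477;  N = 0

Compute the unit normal N̂(u, v) = (-6*v/sqrt(36*u^2 + 36*v^2 + 1), -6*u/sqrt(36*u^2 + 36*v^2 + 1), 1/sqrt(36*u^2 + 36*v^2 + 1)), and the second partials r_uu, r_uv, r_vv. Take dot products:
  L(u, v) = r_uu · N̂ = 0,
  M(u, v) = r_uv · N̂ = 6/sqrt(36*u^2 + 36*v^2 + 1),
  N(u, v) = r_vv · N̂ = 0.
Evaluating at (u, v) = (4, -5):
  L = 0, M = 6*sqrt(1477)/1477, N = 0.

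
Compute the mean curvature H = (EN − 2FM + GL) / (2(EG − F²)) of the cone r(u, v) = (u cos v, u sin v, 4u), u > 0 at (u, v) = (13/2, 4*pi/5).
H = 4*sqrt(17)/221

With E = 17, F = 0, G = u^2, L = 0, M = 0, N = 4*sqrt(17)*u^2/(17*Abs(u)), assemble
  H = (EN − 2FM + GL) / (2(EG − F²)) = 2*sqrt(17)/(17*Abs(u)).
At (u, v) = (13/2, 4*pi/5): H = 4*sqrt(17)/221.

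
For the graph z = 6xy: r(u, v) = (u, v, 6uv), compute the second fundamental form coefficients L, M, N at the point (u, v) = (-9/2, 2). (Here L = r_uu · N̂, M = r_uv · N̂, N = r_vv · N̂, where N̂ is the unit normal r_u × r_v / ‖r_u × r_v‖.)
L = 0;  M = 3*sqrt(874)/437;  N = 0

Compute the unit normal N̂(u, v) = (-6*v/sqrt(36*u^2 + 36*v^2 + 1), -6*u/sqrt(36*u^2 + 36*v^2 + 1), 1/sqrt(36*u^2 + 36*v^2 + 1)), and the second partials r_uu, r_uv, r_vv. Take dot products:
  L(u, v) = r_uu · N̂ = 0,
  M(u, v) = r_uv · N̂ = 6/sqrt(36*u^2 + 36*v^2 + 1),
  N(u, v) = r_vv · N̂ = 0.
Evaluating at (u, v) = (-9/2, 2):
  L = 0, M = 3*sqrt(874)/437, N = 0.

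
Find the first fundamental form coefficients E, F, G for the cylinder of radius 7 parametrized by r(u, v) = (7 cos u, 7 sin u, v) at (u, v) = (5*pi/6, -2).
E = 49;  F = 0;  G = 1

Partials: r_u = (-7*sin(u), 7*cos(u), 0), r_v = (0, 0, 1). As functions of (u, v):
  E = r_u · r_u = 49,
  F = r_u · r_v = 0,
  G = r_v · r_v = 1.
Evaluating at (u, v) = (5*pi/6, -2): E = 49, F = 0, G = 1.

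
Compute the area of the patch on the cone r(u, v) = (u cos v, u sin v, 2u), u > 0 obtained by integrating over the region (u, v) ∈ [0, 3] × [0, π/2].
Area = 9*sqrt(5)*pi/4

Area = ∫∫ √(EG − F²) du dv with √(EG − F²) = sqrt(5)*Abs(u). Integrating over [0, 3] × [0, π/2] gives 9*sqrt(5)*pi/4.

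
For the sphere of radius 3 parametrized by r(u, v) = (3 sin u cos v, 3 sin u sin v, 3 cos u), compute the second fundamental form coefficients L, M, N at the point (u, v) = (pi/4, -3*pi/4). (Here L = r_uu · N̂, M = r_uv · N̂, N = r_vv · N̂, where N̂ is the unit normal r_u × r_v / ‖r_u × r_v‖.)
L = -3;  M = 0;  N = -3/2

Compute the unit normal N̂(u, v) = (sin(u)^2*cos(v)/Abs(sin(u)), sin(u)^2*sin(v)/Abs(sin(u)), sin(2*u)/(2*Abs(sin(u)))), and the second partials r_uu, r_uv, r_vv. Take dot products:
  L(u, v) = r_uu · N̂ = -3*sin(u)/Abs(sin(u)),
  M(u, v) = r_uv · N̂ = 0,
  N(u, v) = r_vv · N̂ = -3*sin(u)^3/Abs(sin(u)).
Evaluating at (u, v) = (pi/4, -3*pi/4):
  L = -3, M = 0, N = -3/2.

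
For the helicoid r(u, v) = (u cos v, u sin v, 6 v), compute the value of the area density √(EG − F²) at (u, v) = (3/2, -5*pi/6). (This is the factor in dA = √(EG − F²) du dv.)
√(EG − F²)|_{(3/2, -5*pi/6)} = 3*sqrt(17)/2

E = 1, F = 0, G = u^2 + 36, so EG − F² = u^2 + 36. Taking the positive square root: √(EG − F²) = sqrt(u^2 + 36). At (u, v) = (3/2, -5*pi/6): 3*sqrt(17)/2.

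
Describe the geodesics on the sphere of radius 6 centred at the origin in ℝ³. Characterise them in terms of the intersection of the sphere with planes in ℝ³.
Geodesics on the sphere of radius 6 are great circles — circles of radius 6 obtained as the intersection of the sphere with planes through the origin (the centre of the sphere).

A curve α(t) of nonzero constant speed on the sphere of radius 6 is a geodesic iff its acceleration α̈ is everywhere normal to the surface, i.e. parallel to the radial vector α(t). Then d/dt(α × α̇) = α̇ × α̇ + α × α̈ = 0, so α × α̇ is a constant vector n ≠ 0 and α(t) · n = 0 for all t: α lies in the plane through the origin with normal n. The intersection of that plane with the sphere is a circle of radius 6 (a great circle). Conversely, a great circle traversed at constant speed has centripetal acceleration pointing at the origin, hence normal to the sphere, so every great circle is a geodesic.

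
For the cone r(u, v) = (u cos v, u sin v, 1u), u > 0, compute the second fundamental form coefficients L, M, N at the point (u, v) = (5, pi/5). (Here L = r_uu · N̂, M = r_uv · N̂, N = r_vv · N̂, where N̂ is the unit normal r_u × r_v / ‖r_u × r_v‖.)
L = 0;  M = 0;  N = 5*sqrt(2)/2

Compute the unit normal N̂(u, v) = (-sqrt(2)*u*cos(v)/(2*Abs(u)), -sqrt(2)*u*sin(v)/(2*Abs(u)), sqrt(2)*u/(2*Abs(u))), and the second partials r_uu, r_uv, r_vv. Take dot products:
  L(u, v) = r_uu · N̂ = 0,
  M(u, v) = r_uv · N̂ = 0,
  N(u, v) = r_vv · N̂ = sqrt(2)*u^2/(2*Abs(u)).
Evaluating at (u, v) = (5, pi/5):
  L = 0, M = 0, N = 5*sqrt(2)/2.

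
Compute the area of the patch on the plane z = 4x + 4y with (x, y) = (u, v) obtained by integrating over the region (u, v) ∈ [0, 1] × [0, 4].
Area = 4*sqrt(33)

Area = ∫∫ √(EG − F²) du dv with √(EG − F²) = sqrt(33). Integrating over [0, 1] × [0, 4] gives 4*sqrt(33).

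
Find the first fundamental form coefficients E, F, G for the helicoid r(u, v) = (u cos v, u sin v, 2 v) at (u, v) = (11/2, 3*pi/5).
E = 1;  F = 0;  G = 137/4

Partials: r_u = (cos(v), sin(v), 0), r_v = (-u*sin(v), u*cos(v), 2). As functions of (u, v):
  E = r_u · r_u = 1,
  F = r_u · r_v = 0,
  G = r_v · r_v = u^2 + 4.
Evaluating at (u, v) = (11/2, 3*pi/5): E = 1, F = 0, G = 137/4.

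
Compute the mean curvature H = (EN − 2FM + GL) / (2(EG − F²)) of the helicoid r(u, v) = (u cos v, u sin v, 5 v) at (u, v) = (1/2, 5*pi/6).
H = 0

With E = 1, F = 0, G = u^2 + 25, L = 0, M = -5/sqrt(u^2 + 25), N = 0, assemble
  H = (EN − 2FM + GL) / (2(EG − F²)) = 0.
At (u, v) = (1/2, 5*pi/6): H = 0.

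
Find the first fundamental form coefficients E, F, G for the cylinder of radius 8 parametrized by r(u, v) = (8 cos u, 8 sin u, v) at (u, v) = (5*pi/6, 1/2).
E = 64;  F = 0;  G = 1

Partials: r_u = (-8*sin(u), 8*cos(u), 0), r_v = (0, 0, 1). As functions of (u, v):
  E = r_u · r_u = 64,
  F = r_u · r_v = 0,
  G = r_v · r_v = 1.
Evaluating at (u, v) = (5*pi/6, 1/2): E = 64, F = 0, G = 1.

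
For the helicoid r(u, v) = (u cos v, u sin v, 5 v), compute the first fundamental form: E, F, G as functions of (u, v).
E = 1;  F = 0;  G = u^2 + 25

Compute partials: r_u = (cos(v), sin(v), 0), r_v = (-u*sin(v), u*cos(v), 5). Then
  E = r_u · r_u = 1,
  F = r_u · r_v = 0,
  G = r_v · r_v = u^2 + 25.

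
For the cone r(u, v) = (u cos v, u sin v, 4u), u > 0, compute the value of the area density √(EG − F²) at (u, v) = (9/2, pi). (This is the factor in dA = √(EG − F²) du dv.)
√(EG − F²)|_{(9/2, pi)} = 9*sqrt(17)/2

E = 17, F = 0, G = u^2, so EG − F² = 17*u^2. Taking the positive square root: √(EG − F²) = sqrt(17)*Abs(u). At (u, v) = (9/2, pi): 9*sqrt(17)/2.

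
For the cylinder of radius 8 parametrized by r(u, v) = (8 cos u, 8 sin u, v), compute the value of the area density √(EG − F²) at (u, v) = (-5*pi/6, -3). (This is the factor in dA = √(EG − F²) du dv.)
√(EG − F²)|_{(-5*pi/6, -3)} = 8

E = 64, F = 0, G = 1, so EG − F² = 64. Taking the positive square root: √(EG − F²) = 8. At (u, v) = (-5*pi/6, -3): 8.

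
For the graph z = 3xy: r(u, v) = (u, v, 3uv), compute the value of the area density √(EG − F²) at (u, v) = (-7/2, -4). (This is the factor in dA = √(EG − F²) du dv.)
√(EG − F²)|_{(-7/2, -4)} = sqrt(1021)/2

E = 9*v^2 + 1, F = 9*u*v, G = 9*u^2 + 1, so EG − F² = 9*u^2 + 9*v^2 + 1. Taking the positive square root: √(EG − F²) = sqrt(9*u^2 + 9*v^2 + 1). At (u, v) = (-7/2, -4): sqrt(1021)/2.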